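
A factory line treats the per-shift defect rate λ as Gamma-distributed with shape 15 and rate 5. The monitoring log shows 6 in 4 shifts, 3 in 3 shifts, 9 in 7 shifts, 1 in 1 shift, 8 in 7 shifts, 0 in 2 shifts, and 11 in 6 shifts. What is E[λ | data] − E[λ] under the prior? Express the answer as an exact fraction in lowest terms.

Total count: 6 + 3 + 9 + 1 + 8 + 0 + 11 = 38.
Total exposure: 4 + 3 + 7 + 1 + 7 + 2 + 6 = 30 shifts.
Gamma(α, β) with Poisson data over total exposure Σt gives posterior Gamma(α+Σx, β+Σt) = Gamma(53, 35).
Posterior mean = 53/35 = 53/35; prior mean = 15/5 = 3. Difference = 53/35 − 3 = -52/35.

-52/35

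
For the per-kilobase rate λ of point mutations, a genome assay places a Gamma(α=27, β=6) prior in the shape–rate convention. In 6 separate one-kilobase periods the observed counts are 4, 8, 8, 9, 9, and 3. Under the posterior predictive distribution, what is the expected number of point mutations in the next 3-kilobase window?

Total count: 4 + 8 + 8 + 9 + 9 + 3 = 41.
Total exposure: 6 kilobases.
Posterior: α' = 27 + 41 = 68, β' = 6 + 6 = 12.
Predictive mean over a 3-kilobase window = T·E[λ|data] = 3·68/12 = 17.

17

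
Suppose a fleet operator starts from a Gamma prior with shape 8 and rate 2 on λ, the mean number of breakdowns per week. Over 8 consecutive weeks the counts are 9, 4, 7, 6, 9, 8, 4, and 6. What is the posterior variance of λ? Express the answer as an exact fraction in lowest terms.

61/100

Total count: 9 + 4 + 7 + 6 + 9 + 8 + 4 + 6 = 53.
Total exposure: 8 weeks.
The Gamma prior is conjugate for the Poisson rate, so λ | data ~ Gamma(8+53, 2+8) = Gamma(61, 10).
Posterior variance = α'/β'² = 61/100.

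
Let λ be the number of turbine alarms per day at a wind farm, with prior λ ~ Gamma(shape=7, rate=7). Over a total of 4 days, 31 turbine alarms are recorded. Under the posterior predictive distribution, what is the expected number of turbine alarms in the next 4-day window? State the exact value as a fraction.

152/11

Total count 31 over total exposure 4 days.
The Gamma prior is conjugate for the Poisson rate, so λ | data ~ Gamma(7+31, 7+4) = Gamma(38, 11).
Predictive mean over a 4-day window = T·E[λ|data] = 4·38/11 = 152/11.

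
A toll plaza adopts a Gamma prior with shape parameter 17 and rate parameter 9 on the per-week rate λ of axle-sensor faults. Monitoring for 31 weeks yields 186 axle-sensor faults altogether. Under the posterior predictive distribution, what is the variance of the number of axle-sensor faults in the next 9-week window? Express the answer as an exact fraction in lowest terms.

Total count 186 over total exposure 31 weeks.
The Gamma prior is conjugate for the Poisson rate, so λ | data ~ Gamma(17+186, 9+31) = Gamma(203, 40).
The posterior predictive for a window of length T is Negative Binomial with variance T·α'·(β'+T)/β'² = 9·203·49/1600 = 89523/1600.

89523/1600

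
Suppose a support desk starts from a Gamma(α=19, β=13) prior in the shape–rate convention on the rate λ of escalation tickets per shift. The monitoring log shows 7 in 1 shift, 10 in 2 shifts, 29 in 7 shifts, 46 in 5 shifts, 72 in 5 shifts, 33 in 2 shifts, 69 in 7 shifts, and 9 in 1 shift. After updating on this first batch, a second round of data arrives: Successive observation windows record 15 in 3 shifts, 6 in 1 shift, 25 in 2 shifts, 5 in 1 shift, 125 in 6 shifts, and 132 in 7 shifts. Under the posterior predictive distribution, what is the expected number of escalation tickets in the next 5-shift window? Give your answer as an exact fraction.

Total count: 7 + 10 + 29 + 46 + 72 + 33 + 69 + 9 = 275.
Total exposure: 1 + 2 + 7 + 5 + 5 + 2 + 7 + 1 = 30 shifts.
After the first batch: Gamma(19 + 275, 13 + 30) = Gamma(294, 43).
Total count: 15 + 6 + 25 + 5 + 125 + 132 = 308.
Total exposure: 3 + 1 + 2 + 1 + 6 + 7 = 20 shifts.
After the second batch: Gamma(294 + 308, 43 + 20) = Gamma(602, 63).
Predictive mean over a 5-shift window = T·E[λ|data] = 5·602/63 = 430/9.

430/9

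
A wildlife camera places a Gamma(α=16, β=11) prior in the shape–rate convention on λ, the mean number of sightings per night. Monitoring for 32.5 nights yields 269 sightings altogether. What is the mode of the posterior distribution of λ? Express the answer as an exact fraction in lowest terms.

568/87

Total count 269 over total exposure 32.5 nights.
Gamma(α, β) with Poisson data over total exposure Σt gives posterior Gamma(α+Σx, β+Σt) = Gamma(285, 87/2).
Posterior mode = (α'−1)/β' = 284/(87/2) = 568/87.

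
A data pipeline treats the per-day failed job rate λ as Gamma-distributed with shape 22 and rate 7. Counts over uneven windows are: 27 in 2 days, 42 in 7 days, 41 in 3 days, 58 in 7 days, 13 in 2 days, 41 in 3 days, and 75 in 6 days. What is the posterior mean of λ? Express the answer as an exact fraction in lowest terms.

Total count: 27 + 42 + 41 + 58 + 13 + 41 + 75 = 297.
Total exposure: 2 + 7 + 3 + 7 + 2 + 3 + 6 = 30 days.
Gamma(α, β) with Poisson data over total exposure Σt gives posterior Gamma(α+Σx, β+Σt) = Gamma(319, 37).
Posterior mean = α'/β' = 319/37.

319/37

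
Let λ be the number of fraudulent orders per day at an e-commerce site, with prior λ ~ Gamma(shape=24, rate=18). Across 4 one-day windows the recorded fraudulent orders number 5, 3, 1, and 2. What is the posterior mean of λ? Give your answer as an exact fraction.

Total count: 5 + 3 + 1 + 2 = 11.
Total exposure: 4 days.
The Gamma prior is conjugate for the Poisson rate, so λ | data ~ Gamma(24+11, 18+4) = Gamma(35, 22).
Posterior mean = α'/β' = 35/22.

35/22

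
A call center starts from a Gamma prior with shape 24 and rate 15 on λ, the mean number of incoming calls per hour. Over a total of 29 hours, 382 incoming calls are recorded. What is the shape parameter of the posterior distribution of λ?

Total count 382 over total exposure 29 hours.
Conjugate update: add total count to the shape and total exposure to the rate, giving Gamma(406, 44).

406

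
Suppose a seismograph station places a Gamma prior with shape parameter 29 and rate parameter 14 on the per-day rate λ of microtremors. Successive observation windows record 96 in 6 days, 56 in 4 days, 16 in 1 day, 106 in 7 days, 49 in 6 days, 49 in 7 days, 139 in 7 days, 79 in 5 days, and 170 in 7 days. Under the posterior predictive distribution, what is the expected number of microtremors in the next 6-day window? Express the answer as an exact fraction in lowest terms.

2367/32

Total count: 96 + 56 + 16 + 106 + 49 + 49 + 139 + 79 + 170 = 760.
Total exposure: 6 + 4 + 1 + 7 + 6 + 7 + 7 + 5 + 7 = 50 days.
By Gamma–Poisson conjugacy, the posterior is Gamma(α + Σx, β + Σt) = Gamma(29 + 760, 14 + 50) = Gamma(789, 64).
Predictive mean over a 6-day window = T·E[λ|data] = 6·789/64 = 2367/32.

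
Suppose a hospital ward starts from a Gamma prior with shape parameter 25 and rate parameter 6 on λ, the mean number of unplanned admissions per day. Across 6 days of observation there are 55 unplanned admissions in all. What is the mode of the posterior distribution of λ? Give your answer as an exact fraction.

79/12

Total count 55 over total exposure 6 days.
Gamma(α, β) with Poisson data over total exposure Σt gives posterior Gamma(α+Σx, β+Σt) = Gamma(80, 12).
Posterior mode = (α'−1)/β' = 79/12.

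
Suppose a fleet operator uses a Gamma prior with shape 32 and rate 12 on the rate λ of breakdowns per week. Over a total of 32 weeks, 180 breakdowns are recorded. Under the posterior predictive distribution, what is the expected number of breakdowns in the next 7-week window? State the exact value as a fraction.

Total count 180 over total exposure 32 weeks.
The Gamma prior is conjugate for the Poisson rate, so λ | data ~ Gamma(32+180, 12+32) = Gamma(212, 44).
Predictive mean over a 7-week window = T·E[λ|data] = 7·212/44 = 371/11.

371/11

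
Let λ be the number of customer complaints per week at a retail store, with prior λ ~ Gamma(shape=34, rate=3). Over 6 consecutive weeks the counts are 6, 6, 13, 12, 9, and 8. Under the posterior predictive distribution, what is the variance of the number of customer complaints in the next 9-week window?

Total count: 6 + 6 + 13 + 12 + 9 + 8 = 54.
Total exposure: 6 weeks.
Conjugate update: add total count to the shape and total exposure to the rate, giving Gamma(88, 9).
The posterior predictive for a window of length T is Negative Binomial with variance T·α'·(β'+T)/β'² = 9·88·18/81 = 176.

176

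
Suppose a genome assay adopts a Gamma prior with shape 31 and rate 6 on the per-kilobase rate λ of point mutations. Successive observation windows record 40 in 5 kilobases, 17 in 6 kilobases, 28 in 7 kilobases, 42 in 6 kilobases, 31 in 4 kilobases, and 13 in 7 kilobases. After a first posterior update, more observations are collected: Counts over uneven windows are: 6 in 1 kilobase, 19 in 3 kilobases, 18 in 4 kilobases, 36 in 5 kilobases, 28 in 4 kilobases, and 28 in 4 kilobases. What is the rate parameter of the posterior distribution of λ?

62

Total count: 40 + 17 + 28 + 42 + 31 + 13 = 171.
Total exposure: 5 + 6 + 7 + 6 + 4 + 7 = 35 kilobases.
After the first batch: Gamma(31 + 171, 6 + 35) = Gamma(202, 41).
Total count: 6 + 19 + 18 + 36 + 28 + 28 = 135.
Total exposure: 1 + 3 + 4 + 5 + 4 + 4 = 21 kilobases.
After the second batch: Gamma(202 + 135, 41 + 21) = Gamma(337, 62).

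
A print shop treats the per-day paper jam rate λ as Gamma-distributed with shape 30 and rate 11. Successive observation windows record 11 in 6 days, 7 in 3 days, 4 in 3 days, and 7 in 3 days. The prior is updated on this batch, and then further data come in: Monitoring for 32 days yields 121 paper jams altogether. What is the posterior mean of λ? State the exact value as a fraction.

Total count: 11 + 7 + 4 + 7 = 29.
Total exposure: 6 + 3 + 3 + 3 = 15 days.
After the first batch: Gamma(30 + 29, 11 + 15) = Gamma(59, 26).
Total count 121 over total exposure 32 days.
After the second batch: Gamma(59 + 121, 26 + 32) = Gamma(180, 58).
Posterior mean = α'/β' = 180/58 = 90/29.

90/29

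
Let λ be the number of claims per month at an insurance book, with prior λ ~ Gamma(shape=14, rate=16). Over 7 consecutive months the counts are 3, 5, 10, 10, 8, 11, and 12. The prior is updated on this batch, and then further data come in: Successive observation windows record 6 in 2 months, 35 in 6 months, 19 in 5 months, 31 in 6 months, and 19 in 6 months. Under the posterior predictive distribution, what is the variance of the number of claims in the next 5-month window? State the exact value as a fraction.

Total count: 3 + 5 + 10 + 10 + 8 + 11 + 12 = 59.
Total exposure: 7 months.
After the first batch: Gamma(14 + 59, 16 + 7) = Gamma(73, 23).
Total count: 6 + 35 + 19 + 31 + 19 = 110.
Total exposure: 2 + 6 + 5 + 6 + 6 = 25 months.
After the second batch: Gamma(73 + 110, 23 + 25) = Gamma(183, 48).
The posterior predictive for a window of length T is Negative Binomial with variance T·α'·(β'+T)/β'² = 5·183·53/2304 = 16165/768.

16165/768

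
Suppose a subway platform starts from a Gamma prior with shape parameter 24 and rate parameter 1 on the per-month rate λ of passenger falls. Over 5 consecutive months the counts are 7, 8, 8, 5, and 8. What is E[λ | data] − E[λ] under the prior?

Total count: 7 + 8 + 8 + 5 + 8 = 36.
Total exposure: 5 months.
Posterior: α' = 24 + 36 = 60, β' = 1 + 5 = 6.
Posterior mean = 60/6 = 10; prior mean = 24/1 = 24. Difference = 10 − 24 = -14.

-14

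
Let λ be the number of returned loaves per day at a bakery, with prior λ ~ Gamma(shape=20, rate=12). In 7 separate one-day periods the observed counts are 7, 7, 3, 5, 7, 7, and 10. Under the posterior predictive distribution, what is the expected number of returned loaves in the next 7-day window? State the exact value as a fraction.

Total count: 7 + 7 + 3 + 5 + 7 + 7 + 10 = 46.
Total exposure: 7 days.
Gamma(α, β) with Poisson data over total exposure Σt gives posterior Gamma(α+Σx, β+Σt) = Gamma(66, 19).
Predictive mean over a 7-day window = T·E[λ|data] = 7·66/19 = 462/19.

462/19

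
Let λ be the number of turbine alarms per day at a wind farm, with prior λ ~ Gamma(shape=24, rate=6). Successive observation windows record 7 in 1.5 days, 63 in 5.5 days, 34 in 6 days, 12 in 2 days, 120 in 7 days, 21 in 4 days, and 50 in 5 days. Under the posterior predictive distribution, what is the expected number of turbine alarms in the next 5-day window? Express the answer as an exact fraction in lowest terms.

Total count: 7 + 63 + 34 + 12 + 120 + 21 + 50 = 307.
Total exposure: 1.5 + 5.5 + 6 + 2 + 7 + 4 + 5 = 31 days.
Gamma(α, β) with Poisson data over total exposure Σt gives posterior Gamma(α+Σx, β+Σt) = Gamma(331, 37).
Predictive mean over a 5-day window = T·E[λ|data] = 5·331/37 = 1655/37.

1655/37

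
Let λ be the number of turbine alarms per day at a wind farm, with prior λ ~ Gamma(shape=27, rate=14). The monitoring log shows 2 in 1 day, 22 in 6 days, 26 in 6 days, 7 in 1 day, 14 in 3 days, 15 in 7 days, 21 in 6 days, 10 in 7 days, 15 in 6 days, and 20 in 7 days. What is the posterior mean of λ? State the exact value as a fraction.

Total count: 2 + 22 + 26 + 7 + 14 + 15 + 21 + 10 + 15 + 20 = 152.
Total exposure: 1 + 6 + 6 + 1 + 3 + 7 + 6 + 7 + 6 + 7 = 50 days.
Conjugate update: add total count to the shape and total exposure to the rate, giving Gamma(179, 64).
Posterior mean = α'/β' = 179/64.

179/64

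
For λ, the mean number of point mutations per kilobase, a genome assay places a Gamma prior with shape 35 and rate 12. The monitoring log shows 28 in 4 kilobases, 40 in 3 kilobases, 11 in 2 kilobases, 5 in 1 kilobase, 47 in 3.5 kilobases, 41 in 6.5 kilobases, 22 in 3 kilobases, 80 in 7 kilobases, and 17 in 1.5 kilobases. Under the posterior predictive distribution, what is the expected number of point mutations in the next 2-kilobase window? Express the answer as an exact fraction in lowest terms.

Total count: 28 + 40 + 11 + 5 + 47 + 41 + 22 + 80 + 17 = 291.
Total exposure: 4 + 3 + 2 + 1 + 3.5 + 6.5 + 3 + 7 + 1.5 = 31.5 kilobases.
By Gamma–Poisson conjugacy, the posterior is Gamma(α + Σx, β + Σt) = Gamma(35 + 291, 12 + 31.5) = Gamma(326, 87/2).
Predictive mean over a 2-kilobase window = T·E[λ|data] = 2·326/(87/2) = 1304/87.

1304/87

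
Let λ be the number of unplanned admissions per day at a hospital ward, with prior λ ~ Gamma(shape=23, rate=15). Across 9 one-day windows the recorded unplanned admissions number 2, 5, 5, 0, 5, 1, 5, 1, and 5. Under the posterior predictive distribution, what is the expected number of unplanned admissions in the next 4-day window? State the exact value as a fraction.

Total count: 2 + 5 + 5 + 0 + 5 + 1 + 5 + 1 + 5 = 29.
Total exposure: 9 days.
Gamma(α, β) with Poisson data over total exposure Σt gives posterior Gamma(α+Σx, β+Σt) = Gamma(52, 24).
Predictive mean over a 4-day window = T·E[λ|data] = 4·52/24 = 26/3.

26/3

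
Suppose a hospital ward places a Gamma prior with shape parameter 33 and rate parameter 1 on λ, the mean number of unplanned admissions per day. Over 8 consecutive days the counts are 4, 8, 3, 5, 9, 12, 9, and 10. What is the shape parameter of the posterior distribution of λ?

Total count: 4 + 8 + 3 + 5 + 9 + 12 + 9 + 10 = 60.
Total exposure: 8 days.
Gamma(α, β) with Poisson data over total exposure Σt gives posterior Gamma(α+Σx, β+Σt) = Gamma(93, 9).

93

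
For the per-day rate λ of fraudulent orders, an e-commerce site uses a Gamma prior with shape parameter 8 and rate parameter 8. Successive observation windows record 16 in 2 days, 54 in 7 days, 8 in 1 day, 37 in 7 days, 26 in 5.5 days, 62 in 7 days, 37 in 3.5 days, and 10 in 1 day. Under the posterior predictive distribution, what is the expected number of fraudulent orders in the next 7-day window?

Total count: 16 + 54 + 8 + 37 + 26 + 62 + 37 + 10 = 250.
Total exposure: 2 + 7 + 1 + 7 + 5.5 + 7 + 3.5 + 1 = 34 days.
By Gamma–Poisson conjugacy, the posterior is Gamma(α + Σx, β + Σt) = Gamma(8 + 250, 8 + 34) = Gamma(258, 42).
Predictive mean over a 7-day window = T·E[λ|data] = 7·258/42 = 43.

43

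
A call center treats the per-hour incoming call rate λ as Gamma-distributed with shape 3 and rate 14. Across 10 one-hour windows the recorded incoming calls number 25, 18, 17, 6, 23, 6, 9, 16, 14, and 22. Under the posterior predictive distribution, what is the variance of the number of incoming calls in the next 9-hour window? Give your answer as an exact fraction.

5247/64

Total count: 25 + 18 + 17 + 6 + 23 + 6 + 9 + 16 + 14 + 22 = 156.
Total exposure: 10 hours.
Posterior: α' = 3 + 156 = 159, β' = 14 + 10 = 24.
The posterior predictive for a window of length T is Negative Binomial with variance T·α'·(β'+T)/β'² = 9·159·33/576 = 5247/64.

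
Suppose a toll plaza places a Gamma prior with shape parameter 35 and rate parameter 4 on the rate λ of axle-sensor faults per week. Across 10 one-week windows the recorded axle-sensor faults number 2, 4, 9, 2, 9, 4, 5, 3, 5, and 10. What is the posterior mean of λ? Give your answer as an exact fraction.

44/7

Total count: 2 + 4 + 9 + 2 + 9 + 4 + 5 + 3 + 5 + 10 = 53.
Total exposure: 10 weeks.
Gamma(α, β) with Poisson data over total exposure Σt gives posterior Gamma(α+Σx, β+Σt) = Gamma(88, 14).
Posterior mean = α'/β' = 88/14 = 44/7.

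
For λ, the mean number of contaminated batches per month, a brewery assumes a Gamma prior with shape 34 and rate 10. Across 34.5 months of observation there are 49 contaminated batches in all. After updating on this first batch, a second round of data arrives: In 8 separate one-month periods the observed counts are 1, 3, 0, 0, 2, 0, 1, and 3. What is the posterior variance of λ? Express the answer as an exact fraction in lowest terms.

Total count 49 over total exposure 34.5 months.
After the first batch: Gamma(34 + 49, 10 + 34.5) = Gamma(83, 89/2).
Total count: 1 + 3 + 0 + 0 + 2 + 0 + 1 + 3 = 10.
Total exposure: 8 months.
After the second batch: Gamma(83 + 10, 89/2 + 8) = Gamma(93, 105/2).
Posterior variance = α'/β'² = 93/(11025/4) = 124/3675.

124/3675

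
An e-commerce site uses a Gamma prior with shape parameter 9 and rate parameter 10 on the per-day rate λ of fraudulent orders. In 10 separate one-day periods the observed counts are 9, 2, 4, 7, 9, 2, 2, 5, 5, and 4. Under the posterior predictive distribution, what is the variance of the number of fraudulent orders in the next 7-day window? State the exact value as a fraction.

Total count: 9 + 2 + 4 + 7 + 9 + 2 + 2 + 5 + 5 + 4 = 49.
Total exposure: 10 days.
By Gamma–Poisson conjugacy, the posterior is Gamma(α + Σx, β + Σt) = Gamma(9 + 49, 10 + 10) = Gamma(58, 20).
The posterior predictive for a window of length T is Negative Binomial with variance T·α'·(β'+T)/β'² = 7·58·27/400 = 5481/200.

5481/200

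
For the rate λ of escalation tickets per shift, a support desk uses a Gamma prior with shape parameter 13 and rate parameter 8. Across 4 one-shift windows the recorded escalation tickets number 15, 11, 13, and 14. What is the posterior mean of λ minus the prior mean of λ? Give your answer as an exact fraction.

31/8

Total count: 15 + 11 + 13 + 14 = 53.
Total exposure: 4 shifts.
Gamma(α, β) with Poisson data over total exposure Σt gives posterior Gamma(α+Σx, β+Σt) = Gamma(66, 12).
Posterior mean = 66/12 = 11/2; prior mean = 13/8 = 13/8. Difference = 11/2 − 13/8 = 31/8.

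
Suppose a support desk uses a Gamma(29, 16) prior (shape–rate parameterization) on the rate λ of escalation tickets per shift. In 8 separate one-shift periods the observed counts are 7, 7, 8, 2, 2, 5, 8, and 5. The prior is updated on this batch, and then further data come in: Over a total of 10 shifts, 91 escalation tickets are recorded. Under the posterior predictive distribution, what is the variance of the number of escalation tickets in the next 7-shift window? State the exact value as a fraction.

Total count: 7 + 7 + 8 + 2 + 2 + 5 + 8 + 5 = 44.
Total exposure: 8 shifts.
After the first batch: Gamma(29 + 44, 16 + 8) = Gamma(73, 24).
Total count 91 over total exposure 10 shifts.
After the second batch: Gamma(73 + 91, 24 + 10) = Gamma(164, 34).
The posterior predictive for a window of length T is Negative Binomial with variance T·α'·(β'+T)/β'² = 7·164·41/1156 = 11767/289.

11767/289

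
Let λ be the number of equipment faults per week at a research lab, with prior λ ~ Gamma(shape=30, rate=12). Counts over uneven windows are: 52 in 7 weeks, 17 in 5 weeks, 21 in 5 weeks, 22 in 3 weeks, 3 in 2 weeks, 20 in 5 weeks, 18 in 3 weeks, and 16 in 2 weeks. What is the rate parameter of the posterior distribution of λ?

44

Total count: 52 + 17 + 21 + 22 + 3 + 20 + 18 + 16 = 169.
Total exposure: 7 + 5 + 5 + 3 + 2 + 5 + 3 + 2 = 32 weeks.
The Gamma prior is conjugate for the Poisson rate, so λ | data ~ Gamma(30+169, 12+32) = Gamma(199, 44).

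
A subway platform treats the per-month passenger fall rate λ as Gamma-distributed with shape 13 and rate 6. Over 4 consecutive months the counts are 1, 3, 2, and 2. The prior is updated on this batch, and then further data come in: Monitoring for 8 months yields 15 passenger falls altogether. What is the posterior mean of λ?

2

Total count: 1 + 3 + 2 + 2 = 8.
Total exposure: 4 months.
After the first batch: Gamma(13 + 8, 6 + 4) = Gamma(21, 10).
Total count 15 over total exposure 8 months.
After the second batch: Gamma(21 + 15, 10 + 8) = Gamma(36, 18).
Posterior mean = α'/β' = 36/18 = 2.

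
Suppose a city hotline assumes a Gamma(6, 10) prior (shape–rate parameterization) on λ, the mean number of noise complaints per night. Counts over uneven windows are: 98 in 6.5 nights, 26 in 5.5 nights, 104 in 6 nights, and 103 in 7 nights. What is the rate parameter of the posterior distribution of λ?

35

Total count: 98 + 26 + 104 + 103 = 331.
Total exposure: 6.5 + 5.5 + 6 + 7 = 25 nights.
Gamma(α, β) with Poisson data over total exposure Σt gives posterior Gamma(α+Σx, β+Σt) = Gamma(337, 35).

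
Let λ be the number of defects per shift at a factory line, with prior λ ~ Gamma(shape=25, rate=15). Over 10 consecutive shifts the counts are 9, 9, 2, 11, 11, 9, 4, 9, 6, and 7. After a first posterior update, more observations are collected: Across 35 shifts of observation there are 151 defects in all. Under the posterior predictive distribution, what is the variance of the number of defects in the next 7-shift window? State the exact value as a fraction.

118657/3600

Total count: 9 + 9 + 2 + 11 + 11 + 9 + 4 + 9 + 6 + 7 = 77.
Total exposure: 10 shifts.
After the first batch: Gamma(25 + 77, 15 + 10) = Gamma(102, 25).
Total count 151 over total exposure 35 shifts.
After the second batch: Gamma(102 + 151, 25 + 35) = Gamma(253, 60).
The posterior predictive for a window of length T is Negative Binomial with variance T·α'·(β'+T)/β'² = 7·253·67/3600 = 118657/3600.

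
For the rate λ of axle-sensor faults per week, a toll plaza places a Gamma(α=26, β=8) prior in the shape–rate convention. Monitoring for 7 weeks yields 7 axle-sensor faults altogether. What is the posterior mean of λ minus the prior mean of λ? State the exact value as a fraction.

-21/20

Total count 7 over total exposure 7 weeks.
Posterior: α' = 26 + 7 = 33, β' = 8 + 7 = 15.
Posterior mean = 33/15 = 11/5; prior mean = 26/8 = 13/4. Difference = 11/5 − 13/4 = -21/20.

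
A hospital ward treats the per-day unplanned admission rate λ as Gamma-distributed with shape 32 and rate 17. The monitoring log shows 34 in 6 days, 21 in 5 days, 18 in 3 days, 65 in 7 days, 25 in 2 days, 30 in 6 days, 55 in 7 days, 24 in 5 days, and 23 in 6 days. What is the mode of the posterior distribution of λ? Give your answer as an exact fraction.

Total count: 34 + 21 + 18 + 65 + 25 + 30 + 55 + 24 + 23 = 295.
Total exposure: 6 + 5 + 3 + 7 + 2 + 6 + 7 + 5 + 6 = 47 days.
Conjugate update: add total count to the shape and total exposure to the rate, giving Gamma(327, 64).
Posterior mode = (α'−1)/β' = 326/64 = 163/32.

163/32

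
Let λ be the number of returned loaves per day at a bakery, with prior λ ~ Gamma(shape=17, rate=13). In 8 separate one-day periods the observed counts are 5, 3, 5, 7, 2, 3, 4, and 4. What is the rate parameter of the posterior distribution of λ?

21

Total count: 5 + 3 + 5 + 7 + 2 + 3 + 4 + 4 = 33.
Total exposure: 8 days.
Posterior: α' = 17 + 33 = 50, β' = 13 + 8 = 21.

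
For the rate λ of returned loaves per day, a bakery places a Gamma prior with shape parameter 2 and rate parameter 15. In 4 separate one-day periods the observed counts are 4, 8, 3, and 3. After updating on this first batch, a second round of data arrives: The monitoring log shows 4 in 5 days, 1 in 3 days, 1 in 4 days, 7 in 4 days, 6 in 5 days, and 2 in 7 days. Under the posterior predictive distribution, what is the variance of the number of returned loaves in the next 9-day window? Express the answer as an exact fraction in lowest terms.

Total count: 4 + 8 + 3 + 3 = 18.
Total exposure: 4 days.
After the first batch: Gamma(2 + 18, 15 + 4) = Gamma(20, 19).
Total count: 4 + 1 + 1 + 7 + 6 + 2 = 21.
Total exposure: 5 + 3 + 4 + 4 + 5 + 7 = 28 days.
After the second batch: Gamma(20 + 21, 19 + 28) = Gamma(41, 47).
The posterior predictive for a window of length T is Negative Binomial with variance T·α'·(β'+T)/β'² = 9·41·56/2209 = 20664/2209.

20664/2209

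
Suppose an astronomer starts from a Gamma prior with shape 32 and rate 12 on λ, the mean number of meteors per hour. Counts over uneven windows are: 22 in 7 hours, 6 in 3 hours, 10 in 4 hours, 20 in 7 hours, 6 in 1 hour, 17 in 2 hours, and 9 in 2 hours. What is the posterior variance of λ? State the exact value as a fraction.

Total count: 22 + 6 + 10 + 20 + 6 + 17 + 9 = 90.
Total exposure: 7 + 3 + 4 + 7 + 1 + 2 + 2 = 26 hours.
The Gamma prior is conjugate for the Poisson rate, so λ | data ~ Gamma(32+90, 12+26) = Gamma(122, 38).
Posterior variance = α'/β'² = 122/1444 = 61/722.

61/722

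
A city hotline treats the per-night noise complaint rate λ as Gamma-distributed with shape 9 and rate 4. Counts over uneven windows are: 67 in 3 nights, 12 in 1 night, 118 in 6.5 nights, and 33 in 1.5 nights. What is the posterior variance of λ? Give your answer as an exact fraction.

Total count: 67 + 12 + 118 + 33 = 230.
Total exposure: 3 + 1 + 6.5 + 1.5 = 12 nights.
Gamma(α, β) with Poisson data over total exposure Σt gives posterior Gamma(α+Σx, β+Σt) = Gamma(239, 16).
Posterior variance = α'/β'² = 239/256.

239/256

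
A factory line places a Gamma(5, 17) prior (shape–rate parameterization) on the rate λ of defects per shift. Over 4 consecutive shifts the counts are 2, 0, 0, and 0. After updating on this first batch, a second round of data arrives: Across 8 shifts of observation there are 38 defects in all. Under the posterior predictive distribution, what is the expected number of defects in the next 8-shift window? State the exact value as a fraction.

Total count: 2 + 0 + 0 + 0 = 2.
Total exposure: 4 shifts.
After the first batch: Gamma(5 + 2, 17 + 4) = Gamma(7, 21).
Total count 38 over total exposure 8 shifts.
After the second batch: Gamma(7 + 38, 21 + 8) = Gamma(45, 29).
Predictive mean over an 8-shift window = T·E[λ|data] = 8·45/29 = 360/29.

360/29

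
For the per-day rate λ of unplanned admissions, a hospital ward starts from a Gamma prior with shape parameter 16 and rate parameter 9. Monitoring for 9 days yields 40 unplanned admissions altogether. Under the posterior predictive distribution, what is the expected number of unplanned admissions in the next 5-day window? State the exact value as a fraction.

140/9

Total count 40 over total exposure 9 days.
Posterior: α' = 16 + 40 = 56, β' = 9 + 9 = 18.
Predictive mean over a 5-day window = T·E[λ|data] = 5·56/18 = 140/9.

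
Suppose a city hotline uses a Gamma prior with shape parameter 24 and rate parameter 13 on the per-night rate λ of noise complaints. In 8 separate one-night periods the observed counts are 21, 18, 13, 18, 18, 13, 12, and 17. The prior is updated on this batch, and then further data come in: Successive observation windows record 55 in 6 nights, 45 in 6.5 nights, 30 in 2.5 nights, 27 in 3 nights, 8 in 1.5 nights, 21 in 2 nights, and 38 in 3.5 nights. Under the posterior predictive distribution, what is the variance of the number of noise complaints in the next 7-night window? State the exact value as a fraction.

70119/1058

Total count: 21 + 18 + 13 + 18 + 18 + 13 + 12 + 17 = 130.
Total exposure: 8 nights.
After the first batch: Gamma(24 + 130, 13 + 8) = Gamma(154, 21).
Total count: 55 + 45 + 30 + 27 + 8 + 21 + 38 = 224.
Total exposure: 6 + 6.5 + 2.5 + 3 + 1.5 + 2 + 3.5 = 25 nights.
After the second batch: Gamma(154 + 224, 21 + 25) = Gamma(378, 46).
The posterior predictive for a window of length T is Negative Binomial with variance T·α'·(β'+T)/β'² = 7·378·53/2116 = 70119/1058.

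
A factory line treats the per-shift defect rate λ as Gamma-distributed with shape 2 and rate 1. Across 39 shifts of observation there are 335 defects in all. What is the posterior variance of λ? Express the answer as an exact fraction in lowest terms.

Total count 335 over total exposure 39 shifts.
By Gamma–Poisson conjugacy, the posterior is Gamma(α + Σx, β + Σt) = Gamma(2 + 335, 1 + 39) = Gamma(337, 40).
Posterior variance = α'/β'² = 337/1600.

337/1600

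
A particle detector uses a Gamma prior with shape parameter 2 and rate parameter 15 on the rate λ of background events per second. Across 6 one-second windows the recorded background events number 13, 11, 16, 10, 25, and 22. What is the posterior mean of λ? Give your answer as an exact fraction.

Total count: 13 + 11 + 16 + 10 + 25 + 22 = 97.
Total exposure: 6 seconds.
The Gamma prior is conjugate for the Poisson rate, so λ | data ~ Gamma(2+97, 15+6) = Gamma(99, 21).
Posterior mean = α'/β' = 99/21 = 33/7.

33/7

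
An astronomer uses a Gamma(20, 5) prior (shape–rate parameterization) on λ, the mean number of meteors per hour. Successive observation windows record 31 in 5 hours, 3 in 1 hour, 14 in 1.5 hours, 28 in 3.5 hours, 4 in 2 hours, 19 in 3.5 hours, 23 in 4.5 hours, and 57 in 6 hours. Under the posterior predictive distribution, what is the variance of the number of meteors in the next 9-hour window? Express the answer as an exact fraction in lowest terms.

Total count: 31 + 3 + 14 + 28 + 4 + 19 + 23 + 57 = 179.
Total exposure: 5 + 1 + 1.5 + 3.5 + 2 + 3.5 + 4.5 + 6 = 27 hours.
By Gamma–Poisson conjugacy, the posterior is Gamma(α + Σx, β + Σt) = Gamma(20 + 179, 5 + 27) = Gamma(199, 32).
The posterior predictive for a window of length T is Negative Binomial with variance T·α'·(β'+T)/β'² = 9·199·41/1024 = 73431/1024.

73431/1024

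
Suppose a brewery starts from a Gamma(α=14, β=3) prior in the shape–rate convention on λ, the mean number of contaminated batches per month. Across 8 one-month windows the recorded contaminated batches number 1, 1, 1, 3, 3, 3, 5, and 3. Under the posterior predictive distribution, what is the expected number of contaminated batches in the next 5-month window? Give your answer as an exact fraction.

Total count: 1 + 1 + 1 + 3 + 3 + 3 + 5 + 3 = 20.
Total exposure: 8 months.
Gamma(α, β) with Poisson data over total exposure Σt gives posterior Gamma(α+Σx, β+Σt) = Gamma(34, 11).
Predictive mean over a 5-month window = T·E[λ|data] = 5·34/11 = 170/11.

170/11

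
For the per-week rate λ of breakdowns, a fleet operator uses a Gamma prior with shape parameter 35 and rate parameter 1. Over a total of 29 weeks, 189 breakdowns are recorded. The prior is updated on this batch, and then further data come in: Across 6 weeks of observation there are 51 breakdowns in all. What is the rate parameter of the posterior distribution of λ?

Total count 189 over total exposure 29 weeks.
After the first batch: Gamma(35 + 189, 1 + 29) = Gamma(224, 30).
Total count 51 over total exposure 6 weeks.
After the second batch: Gamma(224 + 51, 30 + 6) = Gamma(275, 36).

36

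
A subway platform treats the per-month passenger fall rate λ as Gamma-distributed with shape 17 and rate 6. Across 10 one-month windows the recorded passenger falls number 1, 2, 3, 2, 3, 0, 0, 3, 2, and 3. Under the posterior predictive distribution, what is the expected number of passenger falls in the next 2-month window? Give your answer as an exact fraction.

9/2

Total count: 1 + 2 + 3 + 2 + 3 + 0 + 0 + 3 + 2 + 3 = 19.
Total exposure: 10 months.
Posterior: α' = 17 + 19 = 36, β' = 6 + 10 = 16.
Predictive mean over a 2-month window = T·E[λ|data] = 2·36/16 = 9/2.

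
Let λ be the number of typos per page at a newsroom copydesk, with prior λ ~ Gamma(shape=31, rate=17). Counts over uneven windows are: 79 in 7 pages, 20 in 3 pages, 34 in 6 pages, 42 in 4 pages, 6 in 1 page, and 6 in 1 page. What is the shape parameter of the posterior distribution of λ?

218

Total count: 79 + 20 + 34 + 42 + 6 + 6 = 187.
Total exposure: 7 + 3 + 6 + 4 + 1 + 1 = 22 pages.
By Gamma–Poisson conjugacy, the posterior is Gamma(α + Σx, β + Σt) = Gamma(31 + 187, 17 + 22) = Gamma(218, 39).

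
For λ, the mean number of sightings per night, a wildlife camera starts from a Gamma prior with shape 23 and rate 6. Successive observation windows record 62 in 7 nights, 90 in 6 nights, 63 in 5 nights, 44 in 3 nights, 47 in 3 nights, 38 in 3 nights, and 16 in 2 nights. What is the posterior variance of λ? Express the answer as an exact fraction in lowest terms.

Total count: 62 + 90 + 63 + 44 + 47 + 38 + 16 = 360.
Total exposure: 7 + 6 + 5 + 3 + 3 + 3 + 2 = 29 nights.
By Gamma–Poisson conjugacy, the posterior is Gamma(α + Σx, β + Σt) = Gamma(23 + 360, 6 + 29) = Gamma(383, 35).
Posterior variance = α'/β'² = 383/1225.

383/1225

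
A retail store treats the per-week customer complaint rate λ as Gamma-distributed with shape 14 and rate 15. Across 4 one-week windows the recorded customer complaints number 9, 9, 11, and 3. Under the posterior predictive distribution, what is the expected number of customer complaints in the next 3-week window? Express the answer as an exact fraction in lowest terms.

Total count: 9 + 9 + 11 + 3 = 32.
Total exposure: 4 weeks.
Conjugate update: add total count to the shape and total exposure to the rate, giving Gamma(46, 19).
Predictive mean over a 3-week window = T·E[λ|data] = 3·46/19 = 138/19.

138/19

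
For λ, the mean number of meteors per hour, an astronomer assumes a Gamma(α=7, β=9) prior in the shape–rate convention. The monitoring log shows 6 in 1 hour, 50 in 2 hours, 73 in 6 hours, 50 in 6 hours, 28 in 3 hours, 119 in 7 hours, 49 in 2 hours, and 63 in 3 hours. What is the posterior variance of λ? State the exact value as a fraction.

445/1521

Total count: 6 + 50 + 73 + 50 + 28 + 119 + 49 + 63 = 438.
Total exposure: 1 + 2 + 6 + 6 + 3 + 7 + 2 + 3 = 30 hours.
Gamma(α, β) with Poisson data over total exposure Σt gives posterior Gamma(α+Σx, β+Σt) = Gamma(445, 39).
Posterior variance = α'/β'² = 445/1521.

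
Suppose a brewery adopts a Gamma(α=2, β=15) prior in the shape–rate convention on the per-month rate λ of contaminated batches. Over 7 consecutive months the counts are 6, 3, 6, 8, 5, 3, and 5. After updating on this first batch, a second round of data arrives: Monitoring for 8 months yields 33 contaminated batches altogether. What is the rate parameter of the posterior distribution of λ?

Total count: 6 + 3 + 6 + 8 + 5 + 3 + 5 = 36.
Total exposure: 7 months.
After the first batch: Gamma(2 + 36, 15 + 7) = Gamma(38, 22).
Total count 33 over total exposure 8 months.
After the second batch: Gamma(38 + 33, 22 + 8) = Gamma(71, 30).

30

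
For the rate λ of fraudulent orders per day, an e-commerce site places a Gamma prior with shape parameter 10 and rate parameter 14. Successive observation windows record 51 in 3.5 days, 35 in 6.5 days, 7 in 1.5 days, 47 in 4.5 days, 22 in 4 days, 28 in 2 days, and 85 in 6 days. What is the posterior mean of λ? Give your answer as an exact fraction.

Total count: 51 + 35 + 7 + 47 + 22 + 28 + 85 = 275.
Total exposure: 3.5 + 6.5 + 1.5 + 4.5 + 4 + 2 + 6 = 28 days.
The Gamma prior is conjugate for the Poisson rate, so λ | data ~ Gamma(10+275, 14+28) = Gamma(285, 42).
Posterior mean = α'/β' = 285/42 = 95/14.

95/14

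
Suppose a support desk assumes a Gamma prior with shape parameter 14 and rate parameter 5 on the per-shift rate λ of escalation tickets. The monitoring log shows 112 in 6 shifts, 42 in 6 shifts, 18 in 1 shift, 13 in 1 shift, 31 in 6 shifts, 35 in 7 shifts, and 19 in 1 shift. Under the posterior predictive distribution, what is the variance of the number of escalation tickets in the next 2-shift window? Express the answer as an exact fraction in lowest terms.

Total count: 112 + 42 + 18 + 13 + 31 + 35 + 19 = 270.
Total exposure: 6 + 6 + 1 + 1 + 6 + 7 + 1 = 28 shifts.
Conjugate update: add total count to the shape and total exposure to the rate, giving Gamma(284, 33).
The posterior predictive for a window of length T is Negative Binomial with variance T·α'·(β'+T)/β'² = 2·284·35/1089 = 19880/1089.

19880/1089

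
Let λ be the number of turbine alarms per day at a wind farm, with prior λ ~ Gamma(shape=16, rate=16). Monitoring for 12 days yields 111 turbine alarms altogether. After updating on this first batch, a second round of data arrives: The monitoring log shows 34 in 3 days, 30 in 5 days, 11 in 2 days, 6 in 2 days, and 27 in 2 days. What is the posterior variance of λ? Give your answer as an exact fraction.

235/1764

Total count 111 over total exposure 12 days.
After the first batch: Gamma(16 + 111, 16 + 12) = Gamma(127, 28).
Total count: 34 + 30 + 11 + 6 + 27 = 108.
Total exposure: 3 + 5 + 2 + 2 + 2 = 14 days.
After the second batch: Gamma(127 + 108, 28 + 14) = Gamma(235, 42).
Posterior variance = α'/β'² = 235/1764.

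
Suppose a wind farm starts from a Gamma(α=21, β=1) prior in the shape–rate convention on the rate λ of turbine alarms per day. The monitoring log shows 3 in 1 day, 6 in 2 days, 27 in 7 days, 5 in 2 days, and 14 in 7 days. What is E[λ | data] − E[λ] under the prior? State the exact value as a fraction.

Total count: 3 + 6 + 27 + 5 + 14 = 55.
Total exposure: 1 + 2 + 7 + 2 + 7 = 19 days.
Posterior: α' = 21 + 55 = 76, β' = 1 + 19 = 20.
Posterior mean = 76/20 = 19/5; prior mean = 21/1 = 21. Difference = 19/5 − 21 = -86/5.

-86/5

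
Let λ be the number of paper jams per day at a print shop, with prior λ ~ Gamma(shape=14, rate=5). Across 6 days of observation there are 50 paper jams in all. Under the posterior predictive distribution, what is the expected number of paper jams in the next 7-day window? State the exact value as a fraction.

Total count 50 over total exposure 6 days.
The Gamma prior is conjugate for the Poisson rate, so λ | data ~ Gamma(14+50, 5+6) = Gamma(64, 11).
Predictive mean over a 7-day window = T·E[λ|data] = 7·64/11 = 448/11.

448/11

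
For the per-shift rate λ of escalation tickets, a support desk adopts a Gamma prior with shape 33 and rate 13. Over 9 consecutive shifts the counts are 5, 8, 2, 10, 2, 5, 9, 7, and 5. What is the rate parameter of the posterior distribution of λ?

22

Total count: 5 + 8 + 2 + 10 + 2 + 5 + 9 + 7 + 5 = 53.
Total exposure: 9 shifts.
The Gamma prior is conjugate for the Poisson rate, so λ | data ~ Gamma(33+53, 13+9) = Gamma(86, 22).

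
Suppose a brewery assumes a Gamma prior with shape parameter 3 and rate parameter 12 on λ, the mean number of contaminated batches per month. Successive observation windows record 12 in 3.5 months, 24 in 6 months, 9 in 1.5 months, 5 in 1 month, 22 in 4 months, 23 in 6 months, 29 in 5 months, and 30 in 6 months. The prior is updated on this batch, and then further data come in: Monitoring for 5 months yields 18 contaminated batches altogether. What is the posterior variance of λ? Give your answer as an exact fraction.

7/100

Total count: 12 + 24 + 9 + 5 + 22 + 23 + 29 + 30 = 154.
Total exposure: 3.5 + 6 + 1.5 + 1 + 4 + 6 + 5 + 6 = 33 months.
After the first batch: Gamma(3 + 154, 12 + 33) = Gamma(157, 45).
Total count 18 over total exposure 5 months.
After the second batch: Gamma(157 + 18, 45 + 5) = Gamma(175, 50).
Posterior variance = α'/β'² = 175/2500 = 7/100.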